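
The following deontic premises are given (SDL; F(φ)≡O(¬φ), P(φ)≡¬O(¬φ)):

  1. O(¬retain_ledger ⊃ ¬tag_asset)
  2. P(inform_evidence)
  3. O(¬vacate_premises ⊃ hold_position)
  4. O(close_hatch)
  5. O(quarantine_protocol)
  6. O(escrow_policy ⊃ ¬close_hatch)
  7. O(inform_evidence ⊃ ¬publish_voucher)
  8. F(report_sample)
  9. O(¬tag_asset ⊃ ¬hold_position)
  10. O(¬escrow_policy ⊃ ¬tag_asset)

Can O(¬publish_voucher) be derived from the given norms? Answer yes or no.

No

Premise 7 is O(inform_evidence ⊃ ¬publish_voucher), but O(inform_evidence) is not derivable from the premises (the permission P(inform_evidence) asserts only ¬O(¬inform_evidence), not O(inform_evidence)), so it does not yield O(¬publish_voucher).
No other premise forces O(¬publish_voucher). An ideal world satisfying every premise can still have ¬publish_voucher false, so O(¬publish_voucher) is not derivable.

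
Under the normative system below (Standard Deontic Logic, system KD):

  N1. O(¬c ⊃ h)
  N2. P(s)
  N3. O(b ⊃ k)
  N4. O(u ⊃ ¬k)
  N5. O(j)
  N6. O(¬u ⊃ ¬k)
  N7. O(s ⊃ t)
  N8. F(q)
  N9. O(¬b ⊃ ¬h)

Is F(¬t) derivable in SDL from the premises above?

No

Premise 7 is O(s ⊃ t), but O(s) is not derivable from the premises (the permission P(s) asserts only ¬O(¬s), not O(s)), so it does not yield O(t).
No other premise forces O(t). An ideal world satisfying every premise can still have ¬t true, so F(¬t) is not derivable.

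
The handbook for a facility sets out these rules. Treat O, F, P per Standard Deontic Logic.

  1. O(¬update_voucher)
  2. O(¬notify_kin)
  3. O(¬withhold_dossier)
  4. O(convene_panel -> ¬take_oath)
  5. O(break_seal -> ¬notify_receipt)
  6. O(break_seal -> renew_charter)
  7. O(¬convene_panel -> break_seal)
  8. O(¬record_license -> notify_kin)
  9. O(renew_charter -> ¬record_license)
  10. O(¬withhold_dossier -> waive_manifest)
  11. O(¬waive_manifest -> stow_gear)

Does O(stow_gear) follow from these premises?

Premise 11 is O(¬waive_manifest -> stow_gear), but O(¬waive_manifest) is not derivable from the premises, so it does not yield O(stow_gear).
No other premise forces O(stow_gear). An ideal world satisfying every premise can still have stow_gear false, so O(stow_gear) is not derivable.

No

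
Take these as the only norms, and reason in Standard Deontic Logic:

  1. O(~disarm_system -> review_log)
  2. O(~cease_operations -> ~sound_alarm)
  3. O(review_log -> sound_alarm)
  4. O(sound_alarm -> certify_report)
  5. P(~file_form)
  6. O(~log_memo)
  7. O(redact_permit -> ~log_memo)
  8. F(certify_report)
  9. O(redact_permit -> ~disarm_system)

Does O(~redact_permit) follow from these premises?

Premise 8, F(certify_report), is equivalent to O(~certify_report).
The contrapositive of premise 4 (O(sound_alarm -> certify_report)) is O(~certify_report -> ~sound_alarm), and O(~certify_report) is already established, so O(~sound_alarm).
Premise 3 is O(review_log -> sound_alarm); contrapositively O(~sound_alarm -> ~review_log). Since O(~sound_alarm) holds, K gives O(~review_log).
The contrapositive of premise 1 (O(~disarm_system -> review_log)) is O(~review_log -> disarm_system), and O(~review_log) is already established, so O(disarm_system).
Premise 9, O(redact_permit -> ~disarm_system), contraposes to O(disarm_system -> ~redact_permit); with O(disarm_system) we get O(~redact_permit).
Premises 2, 5, 6, 7 do not contribute to this derivation.
So O(~redact_permit) follows.

Yes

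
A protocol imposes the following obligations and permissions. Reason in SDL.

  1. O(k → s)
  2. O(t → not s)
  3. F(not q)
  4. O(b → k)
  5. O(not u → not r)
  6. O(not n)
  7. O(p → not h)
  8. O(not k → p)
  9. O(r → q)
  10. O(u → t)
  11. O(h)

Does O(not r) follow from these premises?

Yes

Premise 11 states O(h) outright.
Premise 7, O(p → not h), contraposes to O(h → not p); with O(h) we get O(not p).
The contrapositive of premise 8 (O(not k → p)) is O(not p → k), and O(not p) is already established, so O(k).
With premise 1, O(k → s), the K-axiom yields O(s).
Premise 2, O(t → not s), contraposes to O(s → not t); with O(s) we get O(not t).
Premise 10, O(u → t), contraposes to O(not t → not u); with O(not t) we get O(not u).
With premise 5, O(not u → not r), the K-axiom yields O(not r).
Premises 3, 4, 6, 9 do not contribute to this derivation.
So O(not r) follows.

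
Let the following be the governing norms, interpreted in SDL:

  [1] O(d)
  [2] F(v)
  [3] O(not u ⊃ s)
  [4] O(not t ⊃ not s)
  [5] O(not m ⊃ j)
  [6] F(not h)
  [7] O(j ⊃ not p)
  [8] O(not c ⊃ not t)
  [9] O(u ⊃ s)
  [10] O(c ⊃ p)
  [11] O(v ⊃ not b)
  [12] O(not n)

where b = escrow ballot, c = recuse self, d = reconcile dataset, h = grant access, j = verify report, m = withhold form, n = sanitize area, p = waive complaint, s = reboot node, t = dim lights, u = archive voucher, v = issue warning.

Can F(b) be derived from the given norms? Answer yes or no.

Premise 11 is O(v ⊃ not b), but O(v) is not derivable from the premises, so it does not yield O(not b).
No other premise forces O(not b). An ideal world satisfying every premise can still have b true, so F(b) is not derivable.

No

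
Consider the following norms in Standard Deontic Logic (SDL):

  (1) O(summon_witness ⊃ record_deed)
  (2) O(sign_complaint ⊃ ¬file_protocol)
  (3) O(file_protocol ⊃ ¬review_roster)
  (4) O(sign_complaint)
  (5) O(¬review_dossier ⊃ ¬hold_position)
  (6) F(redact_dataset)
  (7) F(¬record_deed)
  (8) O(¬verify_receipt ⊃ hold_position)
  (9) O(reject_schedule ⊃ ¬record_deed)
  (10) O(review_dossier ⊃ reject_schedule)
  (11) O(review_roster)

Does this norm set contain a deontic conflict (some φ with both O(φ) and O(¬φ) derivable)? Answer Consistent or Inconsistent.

Consistent

Premise 3 is O(file_protocol ⊃ ¬review_roster), but O(file_protocol) is not derivable from the premises, so it does not yield O(¬review_roster).
So O(¬review_roster) is not derivable, and the apparent clash with O(review_roster) does not arise.
A world satisfying every obligation exists (e.g. file_protocol=false, hold_position=false, record_deed=true, redact_dataset=false, reject_schedule=false, review_dossier=false, review_roster=true, sign_complaint=true, summon_witness=false, verify_receipt=true); no atom is both obligatory and forbidden, so the set is consistent.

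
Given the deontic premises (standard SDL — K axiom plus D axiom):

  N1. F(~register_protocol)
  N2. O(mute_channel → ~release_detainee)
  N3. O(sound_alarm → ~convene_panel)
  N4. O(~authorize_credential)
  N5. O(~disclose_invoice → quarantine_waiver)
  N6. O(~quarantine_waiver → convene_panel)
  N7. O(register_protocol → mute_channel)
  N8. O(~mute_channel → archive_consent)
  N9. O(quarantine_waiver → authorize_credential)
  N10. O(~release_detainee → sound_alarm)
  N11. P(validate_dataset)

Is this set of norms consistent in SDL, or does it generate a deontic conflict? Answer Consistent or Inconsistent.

Inconsistent

Premise 1, F(~register_protocol), is equivalent to O(register_protocol).
From O(register_protocol) and premise 7, O(register_protocol → mute_channel), we obtain O(mute_channel).
Premise 2 is O(mute_channel → ~release_detainee); since O(mute_channel), deontic closure gives O(~release_detainee).
With premise 10, O(~release_detainee → sound_alarm), the K-axiom yields O(sound_alarm).
With premise 3, O(sound_alarm → ~convene_panel), the K-axiom yields O(~convene_panel).
The contrapositive of premise 6 (O(~quarantine_waiver → convene_panel)) is O(~convene_panel → quarantine_waiver), and O(~convene_panel) is already established, so O(quarantine_waiver).
Premise 9 is O(quarantine_waiver → authorize_credential); since O(quarantine_waiver), deontic closure gives O(authorize_credential).
Yet premise 4 states O(~authorize_credential).
We now have both O(authorize_credential) and O(~authorize_credential) — authorize_credential is simultaneously obligatory and forbidden, violating the D-axiom.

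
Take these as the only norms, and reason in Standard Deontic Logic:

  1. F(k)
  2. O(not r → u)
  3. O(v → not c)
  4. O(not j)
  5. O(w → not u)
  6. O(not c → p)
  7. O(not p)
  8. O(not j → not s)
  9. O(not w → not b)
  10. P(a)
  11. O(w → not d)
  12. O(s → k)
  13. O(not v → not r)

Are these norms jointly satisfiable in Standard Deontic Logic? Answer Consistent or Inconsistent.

Premise 12 is O(s → k), but O(s) is not derivable from the premises, so it does not yield O(k).
So O(k) is not derivable, and the apparent clash with O(not k) does not arise.
A world satisfying every obligation exists (e.g. a=false, b=false, c=true, d=false, j=false, k=false, p=false, r=false, s=false, u=true, v=false, w=false); no atom is both obligatory and forbidden, so the set is consistent.

Consistent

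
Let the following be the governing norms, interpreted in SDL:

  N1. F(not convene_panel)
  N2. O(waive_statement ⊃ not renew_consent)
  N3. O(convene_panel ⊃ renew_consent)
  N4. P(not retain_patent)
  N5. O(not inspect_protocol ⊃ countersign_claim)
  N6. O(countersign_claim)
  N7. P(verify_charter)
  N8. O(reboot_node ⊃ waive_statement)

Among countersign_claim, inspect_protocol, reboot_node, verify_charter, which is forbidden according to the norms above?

reboot_node

Premise 1, F(not convene_panel), is equivalent to O(convene_panel).
Premise 3 is O(convene_panel ⊃ renew_consent); since O(convene_panel), deontic closure gives O(renew_consent).
The contrapositive of premise 2 (O(waive_statement ⊃ not renew_consent)) is O(renew_consent ⊃ not waive_statement), and O(renew_consent) is already established, so O(not waive_statement).
Premise 8, O(reboot_node ⊃ waive_statement), contraposes to O(not waive_statement ⊃ not reboot_node); with O(not waive_statement) we get O(not reboot_node).
So O(not reboot_node) holds, i.e. reboot_node is forbidden. None of the other listed options is forbidden under the premises.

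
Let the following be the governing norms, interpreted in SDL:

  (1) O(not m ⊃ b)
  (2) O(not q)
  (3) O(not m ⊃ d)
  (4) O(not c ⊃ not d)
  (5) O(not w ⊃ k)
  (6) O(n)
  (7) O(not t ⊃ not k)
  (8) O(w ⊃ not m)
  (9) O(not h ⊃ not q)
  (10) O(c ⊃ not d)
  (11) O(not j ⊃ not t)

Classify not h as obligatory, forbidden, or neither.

Neither

Premise 9 is O(not h ⊃ not q); even if O(not q) held, inferring O(not h) would be affirming the consequent — invalid.
No premise or chain of K-axiom applications forces O(not h), and none forces O(h). So not h is neither obligatory nor forbidden under these norms.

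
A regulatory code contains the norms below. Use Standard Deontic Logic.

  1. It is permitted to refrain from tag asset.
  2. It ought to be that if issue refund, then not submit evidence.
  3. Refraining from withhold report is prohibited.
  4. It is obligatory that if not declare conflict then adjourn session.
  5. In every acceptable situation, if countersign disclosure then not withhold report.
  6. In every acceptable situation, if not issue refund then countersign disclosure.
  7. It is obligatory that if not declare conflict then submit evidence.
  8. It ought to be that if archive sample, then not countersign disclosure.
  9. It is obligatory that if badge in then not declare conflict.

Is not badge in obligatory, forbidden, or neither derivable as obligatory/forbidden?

Obligatory

Premise 3, F(¬withhold_report), is equivalent to O(withhold_report).
Premise 5 is O(countersign_disclosure → ¬withhold_report); contrapositively O(withhold_report → ¬countersign_disclosure). Since O(withhold_report) holds, K gives O(¬countersign_disclosure).
Premise 6 is O(¬issue_refund → countersign_disclosure); contrapositively O(¬countersign_disclosure → issue_refund). Since O(¬countersign_disclosure) holds, K gives O(issue_refund).
Premise 2 is O(issue_refund → ¬submit_evidence); since O(issue_refund), deontic closure gives O(¬submit_evidence).
Premise 7, O(¬declare_conflict → submit_evidence), contraposes to O(¬submit_evidence → declare_conflict); with O(¬submit_evidence) we get O(declare_conflict).
The contrapositive of premise 9 (O(badge_in → ¬declare_conflict)) is O(declare_conflict → ¬badge_in), and O(declare_conflict) is already established, so O(¬badge_in).
Premises 1, 4, 8 do not contribute to this derivation.
Hence ¬badge_in is obligatory.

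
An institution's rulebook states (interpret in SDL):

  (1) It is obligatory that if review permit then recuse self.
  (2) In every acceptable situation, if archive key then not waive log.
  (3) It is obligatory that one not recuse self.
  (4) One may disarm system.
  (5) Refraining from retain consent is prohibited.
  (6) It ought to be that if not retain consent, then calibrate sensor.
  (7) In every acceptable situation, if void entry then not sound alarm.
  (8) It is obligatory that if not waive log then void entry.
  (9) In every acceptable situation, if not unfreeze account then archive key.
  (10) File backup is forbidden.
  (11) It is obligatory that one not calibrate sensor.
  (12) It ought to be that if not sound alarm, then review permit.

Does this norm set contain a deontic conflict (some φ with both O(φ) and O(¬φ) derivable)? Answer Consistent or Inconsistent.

Premise 6 is O(¬retain_consent → calibrate_sensor), but O(¬retain_consent) is not derivable from the premises, so it does not yield O(calibrate_sensor).
So O(calibrate_sensor) is not derivable, and the apparent clash with O(¬calibrate_sensor) does not arise.
A world satisfying every obligation exists (e.g. archive_key=false, calibrate_sensor=false, disarm_system=false, file_backup=false, recuse_self=false, retain_consent=true, review_permit=false, sound_alarm=true, unfreeze_account=true, void_entry=false, waive_log=true); no atom is both obligatory and forbidden, so the set is consistent.

Consistent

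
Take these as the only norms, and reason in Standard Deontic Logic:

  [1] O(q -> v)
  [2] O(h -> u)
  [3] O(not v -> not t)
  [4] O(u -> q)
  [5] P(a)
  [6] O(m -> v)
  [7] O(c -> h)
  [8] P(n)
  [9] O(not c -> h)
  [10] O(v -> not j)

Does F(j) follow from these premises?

By case analysis on c: premise 7 gives O(c -> h) and premise 9 gives O(not c -> h), so O(h) either way.
With premise 2, O(h -> u), the K-axiom yields O(u).
With premise 4, O(u -> q), the K-axiom yields O(q).
From O(q) and premise 1, O(q -> v), we obtain O(v).
Premise 10 is O(v -> not j); since O(v), deontic closure gives O(not j).
Premises 3, 5, 6, 8 do not contribute to this derivation.
So O(not j) holds, i.e. F(j). The claim follows.

Yes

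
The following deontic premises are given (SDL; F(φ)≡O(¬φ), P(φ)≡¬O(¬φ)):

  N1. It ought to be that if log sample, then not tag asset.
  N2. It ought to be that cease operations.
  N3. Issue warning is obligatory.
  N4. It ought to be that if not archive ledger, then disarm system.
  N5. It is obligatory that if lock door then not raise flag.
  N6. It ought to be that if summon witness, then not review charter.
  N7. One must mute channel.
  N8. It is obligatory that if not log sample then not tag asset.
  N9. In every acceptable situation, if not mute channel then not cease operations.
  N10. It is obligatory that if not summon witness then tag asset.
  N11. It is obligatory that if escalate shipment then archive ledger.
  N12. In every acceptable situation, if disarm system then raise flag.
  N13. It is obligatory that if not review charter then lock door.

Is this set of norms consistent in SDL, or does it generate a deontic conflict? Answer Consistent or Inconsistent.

Consistent

Premise 9 is O(¬mute_channel → ¬cease_operations), but O(¬mute_channel) is not derivable from the premises, so it does not yield O(¬cease_operations).
So O(¬cease_operations) is not derivable, and the apparent clash with O(cease_operations) does not arise.
A world satisfying every obligation exists (e.g. archive_ledger=true, cease_operations=true, disarm_system=false, escalate_shipment=false, issue_warning=true, lock_door=true, log_sample=false, mute_channel=true, raise_flag=false, review_charter=false, summon_witness=true, tag_asset=false); no atom is both obligatory and forbidden, so the set is consistent.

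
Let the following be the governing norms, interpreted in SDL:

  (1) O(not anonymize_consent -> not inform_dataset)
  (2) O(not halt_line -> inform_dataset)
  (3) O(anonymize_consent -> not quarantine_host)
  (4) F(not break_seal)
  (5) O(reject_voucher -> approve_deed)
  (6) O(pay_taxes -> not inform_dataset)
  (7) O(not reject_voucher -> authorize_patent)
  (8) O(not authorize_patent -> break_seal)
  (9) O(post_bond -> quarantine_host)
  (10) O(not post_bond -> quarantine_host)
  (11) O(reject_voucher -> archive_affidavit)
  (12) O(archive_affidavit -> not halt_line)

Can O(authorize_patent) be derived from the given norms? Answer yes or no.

Yes

Premises 10 and 9 are O(not post_bond -> quarantine_host) and O(post_bond -> quarantine_host); every ideal world satisfies not post_bond or post_bond, so in either case quarantine_host holds — hence O(quarantine_host).
The contrapositive of premise 3 (O(anonymize_consent -> not quarantine_host)) is O(quarantine_host -> not anonymize_consent), and O(quarantine_host) is already established, so O(not anonymize_consent).
From O(not anonymize_consent) and premise 1, O(not anonymize_consent -> not inform_dataset), we obtain O(not inform_dataset).
The contrapositive of premise 2 (O(not halt_line -> inform_dataset)) is O(not inform_dataset -> halt_line), and O(not inform_dataset) is already established, so O(halt_line).
Premise 12 is O(archive_affidavit -> not halt_line); contrapositively O(halt_line -> not archive_affidavit). Since O(halt_line) holds, K gives O(not archive_affidavit).
The contrapositive of premise 11 (O(reject_voucher -> archive_affidavit)) is O(not archive_affidavit -> not reject_voucher), and O(not archive_affidavit) is already established, so O(not reject_voucher).
With premise 7, O(not reject_voucher -> authorize_patent), the K-axiom yields O(authorize_patent).
Premises 4, 5, 6, 8 do not contribute to this derivation.
So O(authorize_patent) follows.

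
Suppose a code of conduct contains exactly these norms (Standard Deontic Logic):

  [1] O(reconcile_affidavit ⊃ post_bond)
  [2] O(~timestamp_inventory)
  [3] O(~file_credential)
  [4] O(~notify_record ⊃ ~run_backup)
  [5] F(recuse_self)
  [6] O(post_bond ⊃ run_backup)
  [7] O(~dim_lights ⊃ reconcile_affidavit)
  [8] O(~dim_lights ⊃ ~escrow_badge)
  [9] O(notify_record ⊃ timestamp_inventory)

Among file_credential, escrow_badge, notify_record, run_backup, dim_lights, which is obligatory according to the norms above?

dim_lights

Premise 2 states O(~timestamp_inventory) outright.
Premise 9 is O(notify_record ⊃ timestamp_inventory); contrapositively O(~timestamp_inventory ⊃ ~notify_record). Since O(~timestamp_inventory) holds, K gives O(~notify_record).
Applying K to premise 4 (O(~notify_record ⊃ ~run_backup)) and O(~notify_record) yields O(~run_backup).
Premise 6, O(post_bond ⊃ run_backup), contraposes to O(~run_backup ⊃ ~post_bond); with O(~run_backup) we get O(~post_bond).
Premise 1, O(reconcile_affidavit ⊃ post_bond), contraposes to O(~post_bond ⊃ ~reconcile_affidavit); with O(~post_bond) we get O(~reconcile_affidavit).
Premise 7 is O(~dim_lights ⊃ reconcile_affidavit); contrapositively O(~reconcile_affidavit ⊃ dim_lights). Since O(~reconcile_affidavit) holds, K gives O(dim_lights).
So O(dim_lights) holds — dim_lights is obligatory. None of the other listed options is made obligatory by any chain of premises.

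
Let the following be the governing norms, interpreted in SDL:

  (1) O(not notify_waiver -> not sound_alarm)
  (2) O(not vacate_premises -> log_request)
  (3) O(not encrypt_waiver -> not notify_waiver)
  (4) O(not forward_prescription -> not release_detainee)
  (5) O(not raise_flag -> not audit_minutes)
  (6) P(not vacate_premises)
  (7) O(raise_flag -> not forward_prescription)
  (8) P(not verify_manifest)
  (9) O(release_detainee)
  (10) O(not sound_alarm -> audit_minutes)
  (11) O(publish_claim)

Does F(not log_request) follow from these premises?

No

Premise 2 is O(not vacate_premises -> log_request), but O(not vacate_premises) is not derivable from the premises (the permission P(not vacate_premises) asserts only not O(vacate_premises), not O(not vacate_premises)), so it does not yield O(log_request).
No other premise forces O(log_request). An ideal world satisfying every premise can still have not log_request true, so F(not log_request) is not derivable.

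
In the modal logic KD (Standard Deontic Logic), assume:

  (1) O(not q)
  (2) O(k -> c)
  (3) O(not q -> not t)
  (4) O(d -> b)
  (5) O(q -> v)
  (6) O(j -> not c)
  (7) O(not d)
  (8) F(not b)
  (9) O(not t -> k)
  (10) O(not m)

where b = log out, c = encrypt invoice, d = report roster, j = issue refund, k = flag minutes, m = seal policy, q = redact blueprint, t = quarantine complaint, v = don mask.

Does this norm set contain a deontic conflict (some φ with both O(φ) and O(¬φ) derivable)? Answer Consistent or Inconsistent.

Premise 4 is O(d -> b); even if O(b) held, inferring O(d) would be affirming the consequent — invalid.
So O(d) is not derivable, and the apparent clash with O(not d) does not arise.
A world satisfying every obligation exists (e.g. b=true, c=true, d=false, j=false, k=true, m=false, q=false, t=false, v=false); no atom is both obligatory and forbidden, so the set is consistent.

Consistent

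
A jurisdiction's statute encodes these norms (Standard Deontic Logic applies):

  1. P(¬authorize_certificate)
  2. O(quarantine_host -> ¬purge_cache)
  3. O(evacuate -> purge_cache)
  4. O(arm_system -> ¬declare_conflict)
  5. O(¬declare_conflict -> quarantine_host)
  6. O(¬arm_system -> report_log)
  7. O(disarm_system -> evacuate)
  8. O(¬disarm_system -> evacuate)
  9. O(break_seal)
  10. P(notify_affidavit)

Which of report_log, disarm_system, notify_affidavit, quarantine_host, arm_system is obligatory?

By case analysis on disarm_system: premise 7 gives O(disarm_system -> evacuate) and premise 8 gives O(¬disarm_system -> evacuate), so O(evacuate) either way.
Premise 3 is O(evacuate -> purge_cache); since O(evacuate), deontic closure gives O(purge_cache).
The contrapositive of premise 2 (O(quarantine_host -> ¬purge_cache)) is O(purge_cache -> ¬quarantine_host), and O(purge_cache) is already established, so O(¬quarantine_host).
Premise 5 is O(¬declare_conflict -> quarantine_host); contrapositively O(¬quarantine_host -> declare_conflict). Since O(¬quarantine_host) holds, K gives O(declare_conflict).
The contrapositive of premise 4 (O(arm_system -> ¬declare_conflict)) is O(declare_conflict -> ¬arm_system), and O(declare_conflict) is already established, so O(¬arm_system).
With premise 6, O(¬arm_system -> report_log), the K-axiom yields O(report_log).
So O(report_log) holds — report_log is obligatory. None of the other listed options is made obligatory by any chain of premises.

report_log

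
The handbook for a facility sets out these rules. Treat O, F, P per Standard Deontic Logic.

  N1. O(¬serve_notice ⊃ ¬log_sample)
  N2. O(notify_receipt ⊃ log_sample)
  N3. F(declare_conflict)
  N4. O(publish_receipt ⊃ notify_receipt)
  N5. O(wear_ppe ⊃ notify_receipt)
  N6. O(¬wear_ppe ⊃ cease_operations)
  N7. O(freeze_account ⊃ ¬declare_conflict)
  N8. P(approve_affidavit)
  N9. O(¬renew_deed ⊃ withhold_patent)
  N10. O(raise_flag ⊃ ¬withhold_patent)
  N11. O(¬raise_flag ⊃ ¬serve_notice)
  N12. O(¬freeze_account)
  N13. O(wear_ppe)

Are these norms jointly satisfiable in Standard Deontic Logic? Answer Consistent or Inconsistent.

Premise 7 is O(freeze_account ⊃ ¬declare_conflict); even if O(¬declare_conflict) held, inferring O(freeze_account) would be affirming the consequent — invalid.
So O(freeze_account) is not derivable, and the apparent clash with O(¬freeze_account) does not arise.
A world satisfying every obligation exists (e.g. approve_affidavit=false, cease_operations=false, declare_conflict=false, freeze_account=false, log_sample=true, notify_receipt=true, publish_receipt=false, raise_flag=true, renew_deed=true, serve_notice=true, wear_ppe=true, withhold_patent=false); no atom is both obligatory and forbidden, so the set is consistent.

Consistent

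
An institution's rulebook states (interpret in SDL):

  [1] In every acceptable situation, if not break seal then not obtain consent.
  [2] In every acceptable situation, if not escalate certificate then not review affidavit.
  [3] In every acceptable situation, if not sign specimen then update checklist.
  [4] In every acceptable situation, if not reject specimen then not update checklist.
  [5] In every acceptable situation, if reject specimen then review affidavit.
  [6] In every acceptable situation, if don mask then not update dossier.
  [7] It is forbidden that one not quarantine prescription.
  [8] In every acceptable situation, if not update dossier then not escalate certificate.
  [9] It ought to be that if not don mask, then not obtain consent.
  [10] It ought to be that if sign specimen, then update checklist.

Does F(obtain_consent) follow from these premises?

Yes

By case analysis on sign_specimen: premise 10 gives O(sign_specimen → update_checklist) and premise 3 gives O(¬sign_specimen → update_checklist), so O(update_checklist) either way.
Premise 4, O(¬reject_specimen → ¬update_checklist), contraposes to O(update_checklist → reject_specimen); with O(update_checklist) we get O(reject_specimen).
From O(reject_specimen) and premise 5, O(reject_specimen → review_affidavit), we obtain O(review_affidavit).
Premise 2, O(¬escalate_certificate → ¬review_affidavit), contraposes to O(review_affidavit → escalate_certificate); with O(review_affidavit) we get O(escalate_certificate).
Premise 8 is O(¬update_dossier → ¬escalate_certificate); contrapositively O(escalate_certificate → update_dossier). Since O(escalate_certificate) holds, K gives O(update_dossier).
Premise 6 is O(don_mask → ¬update_dossier); contrapositively O(update_dossier → ¬don_mask). Since O(update_dossier) holds, K gives O(¬don_mask).
From O(¬don_mask) and premise 9, O(¬don_mask → ¬obtain_consent), we obtain O(¬obtain_consent).
Premises 1, 7 do not contribute to this derivation.
So O(¬obtain_consent) holds, i.e. F(obtain_consent). The claim follows.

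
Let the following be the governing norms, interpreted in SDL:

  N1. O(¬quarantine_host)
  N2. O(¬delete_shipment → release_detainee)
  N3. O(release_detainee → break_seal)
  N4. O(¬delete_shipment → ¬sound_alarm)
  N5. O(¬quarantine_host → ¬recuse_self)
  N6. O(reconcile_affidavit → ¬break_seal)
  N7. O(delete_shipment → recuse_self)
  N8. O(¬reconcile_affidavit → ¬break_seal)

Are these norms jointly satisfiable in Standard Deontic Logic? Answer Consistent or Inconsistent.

Inconsistent

Premises 6 and 8 are O(reconcile_affidavit → ¬break_seal) and O(¬reconcile_affidavit → ¬break_seal); every ideal world satisfies reconcile_affidavit or ¬reconcile_affidavit, so in either case ¬break_seal holds — hence O(¬break_seal).
The contrapositive of premise 3 (O(release_detainee → break_seal)) is O(¬break_seal → ¬release_detainee), and O(¬break_seal) is already established, so O(¬release_detainee).
Premise 2, O(¬delete_shipment → release_detainee), contraposes to O(¬release_detainee → delete_shipment); with O(¬release_detainee) we get O(delete_shipment).
Applying K to premise 7 (O(delete_shipment → recuse_self)) and O(delete_shipment) yields O(recuse_self).
Premise 5, O(¬quarantine_host → ¬recuse_self), contraposes to O(recuse_self → quarantine_host); with O(recuse_self) we get O(quarantine_host).
Yet premise 1 states O(¬quarantine_host).
We now have both O(quarantine_host) and O(¬quarantine_host) — quarantine_host is simultaneously obligatory and forbidden, violating the D-axiom.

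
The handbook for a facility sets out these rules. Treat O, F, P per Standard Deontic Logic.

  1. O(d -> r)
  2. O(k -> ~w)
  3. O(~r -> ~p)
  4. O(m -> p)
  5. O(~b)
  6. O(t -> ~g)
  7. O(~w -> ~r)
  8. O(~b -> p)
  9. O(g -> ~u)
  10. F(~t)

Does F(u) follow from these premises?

Premise 9 is O(g -> ~u), but O(g) is not derivable from the premises, so it does not yield O(~u).
No other premise forces O(~u). An ideal world satisfying every premise can still have u true, so F(u) is not derivable.

No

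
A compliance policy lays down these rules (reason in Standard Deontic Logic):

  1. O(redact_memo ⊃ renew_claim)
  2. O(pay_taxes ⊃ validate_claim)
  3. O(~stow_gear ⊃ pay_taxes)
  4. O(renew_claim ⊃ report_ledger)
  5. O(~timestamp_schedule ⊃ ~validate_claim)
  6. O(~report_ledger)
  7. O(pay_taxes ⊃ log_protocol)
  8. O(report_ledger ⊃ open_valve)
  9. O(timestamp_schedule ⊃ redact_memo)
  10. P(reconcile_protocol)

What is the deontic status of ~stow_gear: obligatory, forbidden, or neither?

Premise 6 gives O(~report_ledger).
The contrapositive of premise 4 (O(renew_claim ⊃ report_ledger)) is O(~report_ledger ⊃ ~renew_claim), and O(~report_ledger) is already established, so O(~renew_claim).
The contrapositive of premise 1 (O(redact_memo ⊃ renew_claim)) is O(~renew_claim ⊃ ~redact_memo), and O(~renew_claim) is already established, so O(~redact_memo).
The contrapositive of premise 9 (O(timestamp_schedule ⊃ redact_memo)) is O(~redact_memo ⊃ ~timestamp_schedule), and O(~redact_memo) is already established, so O(~timestamp_schedule).
From O(~timestamp_schedule) and premise 5, O(~timestamp_schedule ⊃ ~validate_claim), we obtain O(~validate_claim).
Premise 2, O(pay_taxes ⊃ validate_claim), contraposes to O(~validate_claim ⊃ ~pay_taxes); with O(~validate_claim) we get O(~pay_taxes).
Premise 3, O(~stow_gear ⊃ pay_taxes), contraposes to O(~pay_taxes ⊃ stow_gear); with O(~pay_taxes) we get O(stow_gear).
Premises 7, 8, 10 do not contribute to this derivation.
Thus O(stow_gear), which is F(~stow_gear): ~stow_gear is forbidden.

Forbidden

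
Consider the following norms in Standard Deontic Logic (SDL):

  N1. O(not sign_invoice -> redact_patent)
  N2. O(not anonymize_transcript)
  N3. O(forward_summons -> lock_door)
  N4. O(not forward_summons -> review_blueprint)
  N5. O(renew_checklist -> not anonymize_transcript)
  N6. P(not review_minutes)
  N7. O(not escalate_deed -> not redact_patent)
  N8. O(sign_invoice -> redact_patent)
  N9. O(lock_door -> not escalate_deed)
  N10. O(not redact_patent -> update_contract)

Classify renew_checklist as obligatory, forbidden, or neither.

Premise 5 is O(renew_checklist -> not anonymize_transcript); even if O(not anonymize_transcript) held, inferring O(renew_checklist) would be affirming the consequent — invalid.
No premise or chain of K-axiom applications forces O(renew_checklist), and none forces O(not renew_checklist). So renew_checklist is neither obligatory nor forbidden under these norms.

Neither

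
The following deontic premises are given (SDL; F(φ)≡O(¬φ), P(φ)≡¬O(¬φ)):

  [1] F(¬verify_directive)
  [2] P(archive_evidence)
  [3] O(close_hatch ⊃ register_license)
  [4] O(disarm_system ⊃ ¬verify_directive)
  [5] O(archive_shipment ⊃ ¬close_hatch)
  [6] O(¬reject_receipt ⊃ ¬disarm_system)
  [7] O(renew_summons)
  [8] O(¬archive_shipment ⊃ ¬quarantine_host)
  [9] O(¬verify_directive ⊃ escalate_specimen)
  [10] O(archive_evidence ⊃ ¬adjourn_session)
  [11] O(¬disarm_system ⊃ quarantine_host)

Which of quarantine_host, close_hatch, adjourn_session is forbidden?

F(¬verify_directive) at premise 1 means O(verify_directive).
Premise 4 is O(disarm_system ⊃ ¬verify_directive); contrapositively O(verify_directive ⊃ ¬disarm_system). Since O(verify_directive) holds, K gives O(¬disarm_system).
From O(¬disarm_system) and premise 11, O(¬disarm_system ⊃ quarantine_host), we obtain O(quarantine_host).
Premise 8 is O(¬archive_shipment ⊃ ¬quarantine_host); contrapositively O(quarantine_host ⊃ archive_shipment). Since O(quarantine_host) holds, K gives O(archive_shipment).
Premise 5 is O(archive_shipment ⊃ ¬close_hatch); since O(archive_shipment), deontic closure gives O(¬close_hatch).
So O(¬close_hatch) holds, i.e. close_hatch is forbidden. None of the other listed options is forbidden under the premises.

close_hatch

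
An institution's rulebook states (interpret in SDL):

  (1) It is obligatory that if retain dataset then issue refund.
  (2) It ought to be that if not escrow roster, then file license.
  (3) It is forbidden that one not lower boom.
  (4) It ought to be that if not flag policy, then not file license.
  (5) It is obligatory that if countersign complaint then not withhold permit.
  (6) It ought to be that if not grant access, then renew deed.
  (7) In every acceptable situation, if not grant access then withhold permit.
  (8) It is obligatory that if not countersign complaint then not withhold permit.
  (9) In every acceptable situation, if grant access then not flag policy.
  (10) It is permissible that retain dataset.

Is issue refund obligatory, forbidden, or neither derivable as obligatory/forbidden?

Neither

Premise 1 is O(retain_dataset → issue_refund), but O(retain_dataset) is not derivable from the premises (the permission P(retain_dataset) asserts only ¬O(¬retain_dataset), not O(retain_dataset)), so it does not yield O(issue_refund).
No premise or chain of K-axiom applications forces O(issue_refund), and none forces O(¬issue_refund). So issue_refund is neither obligatory nor forbidden under these norms.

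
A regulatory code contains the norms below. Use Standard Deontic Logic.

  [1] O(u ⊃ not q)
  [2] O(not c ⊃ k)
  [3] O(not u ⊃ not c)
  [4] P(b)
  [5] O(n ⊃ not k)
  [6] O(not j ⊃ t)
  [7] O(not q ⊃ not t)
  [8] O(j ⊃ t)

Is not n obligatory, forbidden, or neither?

Obligatory

By case analysis on j: premise 8 gives O(j ⊃ t) and premise 6 gives O(not j ⊃ t), so O(t) either way.
Premise 7 is O(not q ⊃ not t); contrapositively O(t ⊃ q). Since O(t) holds, K gives O(q).
Premise 1, O(u ⊃ not q), contraposes to O(q ⊃ not u); with O(q) we get O(not u).
With premise 3, O(not u ⊃ not c), the K-axiom yields O(not c).
Applying K to premise 2 (O(not c ⊃ k)) and O(not c) yields O(k).
The contrapositive of premise 5 (O(n ⊃ not k)) is O(k ⊃ not n), and O(k) is already established, so O(not n).
Premise 4 does not contribute to this derivation.
Hence not n is obligatory.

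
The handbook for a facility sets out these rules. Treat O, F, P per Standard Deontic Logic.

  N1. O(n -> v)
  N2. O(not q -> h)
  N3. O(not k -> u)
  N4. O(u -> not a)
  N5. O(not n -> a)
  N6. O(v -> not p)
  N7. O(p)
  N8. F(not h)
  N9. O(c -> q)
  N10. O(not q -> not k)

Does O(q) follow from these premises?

From premise 7 we have O(p).
Premise 6 is O(v -> not p); contrapositively O(p -> not v). Since O(p) holds, K gives O(not v).
Premise 1, O(n -> v), contraposes to O(not v -> not n); with O(not v) we get O(not n).
From O(not n) and premise 5, O(not n -> a), we obtain O(a).
The contrapositive of premise 4 (O(u -> not a)) is O(a -> not u), and O(a) is already established, so O(not u).
Premise 3 is O(not k -> u); contrapositively O(not u -> k). Since O(not u) holds, K gives O(k).
Premise 10, O(not q -> not k), contraposes to O(k -> q); with O(k) we get O(q).
Premises 2, 8, 9 do not contribute to this derivation.
So O(q) follows.

Yes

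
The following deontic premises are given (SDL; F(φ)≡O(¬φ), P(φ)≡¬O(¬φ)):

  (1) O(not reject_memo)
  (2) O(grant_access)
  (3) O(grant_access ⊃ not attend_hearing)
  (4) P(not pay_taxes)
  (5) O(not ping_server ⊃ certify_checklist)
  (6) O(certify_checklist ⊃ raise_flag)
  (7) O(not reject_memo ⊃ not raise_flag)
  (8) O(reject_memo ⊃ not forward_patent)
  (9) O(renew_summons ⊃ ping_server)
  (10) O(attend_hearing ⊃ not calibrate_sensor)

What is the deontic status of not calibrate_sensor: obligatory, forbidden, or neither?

Neither

Premise 10 is O(attend_hearing ⊃ not calibrate_sensor), but O(attend_hearing) is not derivable from the premises, so it does not yield O(not calibrate_sensor).
No premise or chain of K-axiom applications forces O(not calibrate_sensor), and none forces O(calibrate_sensor). So not calibrate_sensor is neither obligatory nor forbidden under these norms.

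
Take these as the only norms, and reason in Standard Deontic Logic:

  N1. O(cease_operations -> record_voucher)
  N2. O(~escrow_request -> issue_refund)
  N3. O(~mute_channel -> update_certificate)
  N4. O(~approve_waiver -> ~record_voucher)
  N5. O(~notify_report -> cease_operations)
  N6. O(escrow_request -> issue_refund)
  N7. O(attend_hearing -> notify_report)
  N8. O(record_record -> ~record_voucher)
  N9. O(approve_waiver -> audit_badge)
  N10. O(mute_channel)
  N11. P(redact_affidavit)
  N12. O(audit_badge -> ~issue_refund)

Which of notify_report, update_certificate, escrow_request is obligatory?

Premises 6 and 2 are O(escrow_request -> issue_refund) and O(~escrow_request -> issue_refund); every ideal world satisfies escrow_request or ~escrow_request, so in either case issue_refund holds — hence O(issue_refund).
The contrapositive of premise 12 (O(audit_badge -> ~issue_refund)) is O(issue_refund -> ~audit_badge), and O(issue_refund) is already established, so O(~audit_badge).
Premise 9 is O(approve_waiver -> audit_badge); contrapositively O(~audit_badge -> ~approve_waiver). Since O(~audit_badge) holds, K gives O(~approve_waiver).
With premise 4, O(~approve_waiver -> ~record_voucher), the K-axiom yields O(~record_voucher).
The contrapositive of premise 1 (O(cease_operations -> record_voucher)) is O(~record_voucher -> ~cease_operations), and O(~record_voucher) is already established, so O(~cease_operations).
The contrapositive of premise 5 (O(~notify_report -> cease_operations)) is O(~cease_operations -> notify_report), and O(~cease_operations) is already established, so O(notify_report).
So O(notify_report) holds — notify_report is obligatory. None of the other listed options is made obligatory by any chain of premises.

notify_report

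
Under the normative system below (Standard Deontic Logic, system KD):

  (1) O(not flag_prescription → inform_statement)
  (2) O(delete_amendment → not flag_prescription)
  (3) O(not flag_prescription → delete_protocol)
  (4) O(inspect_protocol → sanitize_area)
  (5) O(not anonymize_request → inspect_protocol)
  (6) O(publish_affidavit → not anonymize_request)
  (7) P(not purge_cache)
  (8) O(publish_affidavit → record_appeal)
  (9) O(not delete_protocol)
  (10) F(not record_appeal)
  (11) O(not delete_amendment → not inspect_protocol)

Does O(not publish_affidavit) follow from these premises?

Yes

Premise 9 states O(not delete_protocol) outright.
Premise 3, O(not flag_prescription → delete_protocol), contraposes to O(not delete_protocol → flag_prescription); with O(not delete_protocol) we get O(flag_prescription).
The contrapositive of premise 2 (O(delete_amendment → not flag_prescription)) is O(flag_prescription → not delete_amendment), and O(flag_prescription) is already established, so O(not delete_amendment).
Applying K to premise 11 (O(not delete_amendment → not inspect_protocol)) and O(not delete_amendment) yields O(not inspect_protocol).
The contrapositive of premise 5 (O(not anonymize_request → inspect_protocol)) is O(not inspect_protocol → anonymize_request), and O(not inspect_protocol) is already established, so O(anonymize_request).
Premise 6, O(publish_affidavit → not anonymize_request), contraposes to O(anonymize_request → not publish_affidavit); with O(anonymize_request) we get O(not publish_affidavit).
Premises 1, 4, 7, 8, 10 do not contribute to this derivation.
So O(not publish_affidavit) follows.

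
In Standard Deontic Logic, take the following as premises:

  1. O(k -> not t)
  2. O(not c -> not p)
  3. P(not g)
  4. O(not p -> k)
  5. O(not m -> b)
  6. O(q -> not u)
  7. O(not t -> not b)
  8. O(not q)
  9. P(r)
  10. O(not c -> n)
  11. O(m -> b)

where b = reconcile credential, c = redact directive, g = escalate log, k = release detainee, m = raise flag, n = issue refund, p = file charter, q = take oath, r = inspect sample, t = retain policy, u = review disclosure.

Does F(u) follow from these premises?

Premise 6 is O(q -> not u), but O(q) is not derivable from the premises, so it does not yield O(not u).
No other premise forces O(not u). An ideal world satisfying every premise can still have u true, so F(u) is not derivable.

No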